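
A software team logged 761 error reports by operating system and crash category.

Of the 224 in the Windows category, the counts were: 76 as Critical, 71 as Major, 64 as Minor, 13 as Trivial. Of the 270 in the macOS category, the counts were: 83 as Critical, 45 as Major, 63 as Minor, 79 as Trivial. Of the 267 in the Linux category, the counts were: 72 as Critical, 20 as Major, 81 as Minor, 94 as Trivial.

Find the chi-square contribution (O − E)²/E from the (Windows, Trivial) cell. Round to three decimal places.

31.836

Row total (Windows) = 224; column total (Trivial) = 186; N = 761.
Expected count E = 224 × 186 / 761 = 54.7490.
Contribution = (O − E)²/E = (13 − 54.7490)² / 54.7490 = 31.836.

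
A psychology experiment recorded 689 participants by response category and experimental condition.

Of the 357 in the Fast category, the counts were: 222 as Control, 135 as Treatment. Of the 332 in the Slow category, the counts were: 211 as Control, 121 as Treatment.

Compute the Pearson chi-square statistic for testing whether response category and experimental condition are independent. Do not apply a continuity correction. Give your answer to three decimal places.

Row totals: 357, 332. Column totals: 433, 256. Grand total N = 689.
Expected counts (row total × column total / N):
  Fast, Control: 357×433/689 = 224.3556
  Fast, Treatment: 357×256/689 = 132.6444
  Slow, Control: 332×433/689 = 208.6444
  Slow, Treatment: 332×256/689 = 123.3556
Contributions (O − E)²/E:
  (222 − 224.3556)²/224.3556 = 0.0247
  (135 − 132.6444)²/132.6444 = 0.0418
  (211 − 208.6444)²/208.6444 = 0.0266
  (121 − 123.3556)²/123.3556 = 0.0450
χ² = 0.0247 + 0.0418 + 0.0266 + 0.0450 = 0.138

0.138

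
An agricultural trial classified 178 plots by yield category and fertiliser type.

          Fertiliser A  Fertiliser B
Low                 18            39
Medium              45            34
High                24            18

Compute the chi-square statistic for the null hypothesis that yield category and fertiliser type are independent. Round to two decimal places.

10.04

Row totals: 57, 79, 42. Column totals: 87, 91. Grand total N = 178.
Expected counts (row total × column total / N):
  Low, Fertiliser A: 57×87/178 = 27.860
  Low, Fertiliser B: 57×91/178 = 29.140
  Medium, Fertiliser A: 79×87/178 = 38.612
  Medium, Fertiliser B: 79×91/178 = 40.388
  High, Fertiliser A: 42×87/178 = 20.528
  High, Fertiliser B: 42×91/178 = 21.472
Contributions (O − E)²/E:
  (18 − 27.860)²/27.860 = 3.4896
  (39 − 29.140)²/29.140 = 3.3363
  (45 − 38.612)²/38.612 = 1.0568
  (34 − 40.388)²/40.388 = 1.0104
  (24 − 20.528)²/20.528 = 0.5872
  (18 − 21.472)²/21.472 = 0.5614
χ² = 3.4896 + 3.3363 + 1.0568 + 1.0104 + 0.5872 + 0.5614 = 10.04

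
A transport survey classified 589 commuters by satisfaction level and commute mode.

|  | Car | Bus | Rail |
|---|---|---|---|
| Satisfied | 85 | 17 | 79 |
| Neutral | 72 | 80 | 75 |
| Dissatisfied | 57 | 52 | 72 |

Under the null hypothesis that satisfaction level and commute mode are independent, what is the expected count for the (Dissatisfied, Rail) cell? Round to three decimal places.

Row total (Dissatisfied) = 181; column total (Rail) = 226; grand total N = 589.
Expected count = (row total × column total) / N = 181 × 226 / 589 = 69.450.

69.450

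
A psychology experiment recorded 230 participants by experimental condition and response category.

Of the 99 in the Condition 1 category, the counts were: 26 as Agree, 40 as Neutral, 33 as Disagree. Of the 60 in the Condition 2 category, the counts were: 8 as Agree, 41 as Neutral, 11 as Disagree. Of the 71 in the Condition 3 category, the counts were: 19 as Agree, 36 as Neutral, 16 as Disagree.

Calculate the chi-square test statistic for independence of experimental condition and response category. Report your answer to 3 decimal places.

Row totals: 99, 60, 71. Column totals: 53, 117, 60. Grand total N = 230.
Expected counts (row total × column total / N):
  Condition 1, Agree: 99×53/230 = 22.8130
  Condition 1, Neutral: 99×117/230 = 50.3609
  Condition 1, Disagree: 99×60/230 = 25.8261
  Condition 2, Agree: 60×53/230 = 13.8261
  Condition 2, Neutral: 60×117/230 = 30.5217
  Condition 2, Disagree: 60×60/230 = 15.6522
  Condition 3, Agree: 71×53/230 = 16.3609
  Condition 3, Neutral: 71×117/230 = 36.1174
  Condition 3, Disagree: 71×60/230 = 18.5217
Contributions (O − E)²/E:
  (26 − 22.8130)²/22.8130 = 0.4452
  (40 − 50.3609)²/50.3609 = 2.1316
  (33 − 25.8261)²/25.8261 = 1.9927
  (8 − 13.8261)²/13.8261 = 2.4550
  (41 − 30.5217)²/30.5217 = 3.5973
  (11 − 15.6522)²/15.6522 = 1.3827
  (19 − 16.3609)²/16.3609 = 0.4257
  (36 − 36.1174)²/36.1174 = 0.0004
  (16 − 18.5217)²/18.5217 = 0.3433
χ² = 0.4452 + 2.1316 + 1.9927 + 2.4550 + 3.5973 + 1.3827 + 0.4257 + 0.0004 + 0.3433 = 12.774

12.774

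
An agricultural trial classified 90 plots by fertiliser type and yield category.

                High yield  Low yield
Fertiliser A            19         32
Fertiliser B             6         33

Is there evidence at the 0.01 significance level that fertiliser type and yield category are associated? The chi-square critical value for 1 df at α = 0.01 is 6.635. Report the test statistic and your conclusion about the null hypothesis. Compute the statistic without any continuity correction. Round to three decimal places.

Row totals: 51, 39. Column totals: 25, 65. Grand total N = 90.
Expected counts (row total × column total / N):
  Fertiliser A, High yield: 51×25/90 = 14.1667
  Fertiliser A, Low yield: 51×65/90 = 36.8333
  Fertiliser B, High yield: 39×25/90 = 10.8333
  Fertiliser B, Low yield: 39×65/90 = 28.1667
Contributions (O − E)²/E:
  (19 − 14.1667)²/14.1667 = 1.6490
  (32 − 36.8333)²/36.8333 = 0.6342
  (6 − 10.8333)²/10.8333 = 2.1564
  (33 − 28.1667)²/28.1667 = 0.8294
χ² = 1.6490 + 0.6342 + 2.1564 + 0.8294 = 5.269
df = (2−1)(2−1) = 1. Since 5.269 < 6.635, fail to reject the null hypothesis of independence at α = 0.01.

5.269; fail to reject H₀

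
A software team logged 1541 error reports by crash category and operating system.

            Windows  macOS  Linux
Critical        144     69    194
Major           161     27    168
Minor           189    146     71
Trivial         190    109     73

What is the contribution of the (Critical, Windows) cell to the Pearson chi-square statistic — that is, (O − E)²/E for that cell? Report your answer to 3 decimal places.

Row total (Critical) = 407; column total (Windows) = 684; N = 1541.
Expected count E = 407 × 684 / 1541 = 180.65412.
Contribution = (O − E)²/E = (144 − 180.65412)² / 180.65412 = 7.437.

7.437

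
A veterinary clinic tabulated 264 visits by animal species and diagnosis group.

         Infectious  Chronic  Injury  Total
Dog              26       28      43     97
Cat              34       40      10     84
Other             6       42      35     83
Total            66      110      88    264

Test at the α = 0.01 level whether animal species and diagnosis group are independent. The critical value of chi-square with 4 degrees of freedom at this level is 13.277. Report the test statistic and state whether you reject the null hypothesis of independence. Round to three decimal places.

Grand total N = 264.
Expected counts (row total × column total / N):
  Dog, Infectious: 97×66/264 = 24.2500
  Dog, Chronic: 97×110/264 = 40.4167
  Dog, Injury: 97×88/264 = 32.3333
  Cat, Infectious: 84×66/264 = 21.0000
  Cat, Chronic: 84×110/264 = 35.0000
  Cat, Injury: 84×88/264 = 28.0000
  Other, Infectious: 83×66/264 = 20.7500
  Other, Chronic: 83×110/264 = 34.5833
  Other, Injury: 83×88/264 = 27.6667
Contributions (O − E)²/E:
  (26 − 24.2500)²/24.2500 = 0.1263
  (28 − 40.4167)²/40.4167 = 3.8146
  (43 − 32.3333)²/32.3333 = 3.5189
  (34 − 21.0000)²/21.0000 = 8.0476
  (40 − 35.0000)²/35.0000 = 0.7143
  (10 − 28.0000)²/28.0000 = 11.5714
  (6 − 20.7500)²/20.7500 = 10.4849
  (42 − 34.5833)²/34.5833 = 1.5906
  (35 − 27.6667)²/27.6667 = 1.9438
χ² = 0.1263 + 3.8146 + 3.5189 + 8.0476 + 0.7143 + 11.5714 + 10.4849 + 1.5906 + 1.9438 = 41.812
df = (3−1)(3−1) = 4. Since 41.812 > 13.277, reject the null hypothesis of independence at α = 0.01.

41.812; reject H₀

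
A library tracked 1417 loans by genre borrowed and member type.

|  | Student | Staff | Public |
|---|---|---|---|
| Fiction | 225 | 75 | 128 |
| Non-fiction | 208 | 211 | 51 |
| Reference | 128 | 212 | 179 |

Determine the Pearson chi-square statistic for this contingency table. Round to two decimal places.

Row totals: 428, 470, 519. Column totals: 561, 498, 358. Grand total N = 1417.
Expected counts (row total × column total / N):
  Fiction, Student: 428×561/1417 = 169.4481
  Fiction, Staff: 428×498/1417 = 150.4192
  Fiction, Public: 428×358/1417 = 108.1327
  Non-fiction, Student: 470×561/1417 = 186.0762
  Non-fiction, Staff: 470×498/1417 = 165.1800
  Non-fiction, Public: 470×358/1417 = 118.7438
  Reference, Student: 519×561/1417 = 205.4757
  Reference, Staff: 519×498/1417 = 182.4008
  Reference, Public: 519×358/1417 = 131.1235
Contributions (O − E)²/E:
  (225 − 169.4481)²/169.4481 = 18.2121
  (75 − 150.4192)²/150.4192 = 37.8147
  (128 − 108.1327)²/108.1327 = 3.6502
  (208 − 186.0762)²/186.0762 = 2.5831
  (211 − 165.1800)²/165.1800 = 12.7102
  (51 − 118.7438)²/118.7438 = 38.6481
  (128 − 205.4757)²/205.4757 = 29.2126
  (212 − 182.4008)²/182.4008 = 4.8032
  (179 − 131.1235)²/131.1235 = 17.4809
χ² = 18.2121 + 37.8147 + 3.6502 + 2.5831 + 12.7102 + 38.6481 + 29.2126 + 4.8032 + 17.4809 = 165.12

165.12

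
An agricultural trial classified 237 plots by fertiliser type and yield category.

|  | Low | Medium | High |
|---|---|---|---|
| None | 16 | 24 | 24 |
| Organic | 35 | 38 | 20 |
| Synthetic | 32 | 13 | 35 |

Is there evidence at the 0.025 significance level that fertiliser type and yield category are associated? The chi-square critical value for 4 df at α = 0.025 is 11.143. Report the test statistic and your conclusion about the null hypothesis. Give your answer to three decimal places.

18.604; reject H₀

Row totals: 64, 93, 80. Column totals: 83, 75, 79. Grand total N = 237.
Expected counts (row total × column total / N):
  None, Low: 64×83/237 = 22.4135
  None, Medium: 64×75/237 = 20.2532
  None, High: 64×79/237 = 21.3333
  Organic, Low: 93×83/237 = 32.5696
  Organic, Medium: 93×75/237 = 29.4304
  Organic, High: 93×79/237 = 31.0000
  Synthetic, Low: 80×83/237 = 28.0169
  Synthetic, Medium: 80×75/237 = 25.3165
  Synthetic, High: 80×79/237 = 26.6667
Contributions (O − E)²/E:
  (16 − 22.4135)²/22.4135 = 1.8352
  (24 − 20.2532)²/20.2532 = 0.6932
  (24 − 21.3333)²/21.3333 = 0.3333
  (35 − 32.5696)²/32.5696 = 0.1814
  (38 − 29.4304)²/29.4304 = 2.4953
  (20 − 31.0000)²/31.0000 = 3.9032
  (32 − 28.0169)²/28.0169 = 0.5663
  (13 − 25.3165)²/25.3165 = 5.9920
  (35 − 26.6667)²/26.6667 = 2.6041
χ² = 1.8352 + 0.6932 + 0.3333 + 0.1814 + 2.4953 + 3.9032 + 0.5663 + 5.9920 + 2.6041 = 18.604
df = (3−1)(3−1) = 4. Since 18.604 > 11.143, reject the null hypothesis of independence at α = 0.025.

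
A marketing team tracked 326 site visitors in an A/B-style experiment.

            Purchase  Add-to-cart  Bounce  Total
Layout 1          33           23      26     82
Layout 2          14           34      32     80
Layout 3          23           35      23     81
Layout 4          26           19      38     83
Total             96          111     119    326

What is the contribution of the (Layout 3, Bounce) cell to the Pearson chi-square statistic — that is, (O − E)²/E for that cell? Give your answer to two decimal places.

1.46

Row total (Layout 3) = 81; column total (Bounce) = 119; N = 326.
Expected count E = 81 × 119 / 326 = 29.567.
Contribution = (O − E)²/E = (23 − 29.567)² / 29.567 = 1.46.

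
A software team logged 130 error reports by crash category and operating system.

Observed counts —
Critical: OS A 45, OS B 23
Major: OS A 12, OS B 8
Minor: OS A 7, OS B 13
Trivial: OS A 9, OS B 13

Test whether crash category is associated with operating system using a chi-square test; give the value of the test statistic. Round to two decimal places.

Row totals: 68, 20, 20, 22. Column totals: 73, 57. Grand total N = 130.
Expected counts (row total × column total / N):
  Critical, OS A: 68×73/130 = 38.185
  Critical, OS B: 68×57/130 = 29.815
  Major, OS A: 20×73/130 = 11.231
  Major, OS B: 20×57/130 = 8.769
  Minor, OS A: 20×73/130 = 11.231
  Minor, OS B: 20×57/130 = 8.769
  Trivial, OS A: 22×73/130 = 12.354
  Trivial, OS B: 22×57/130 = 9.646
Contributions (O − E)²/E:
  (45 − 38.185)²/38.185 = 1.2163
  (23 − 29.815)²/29.815 = 1.5577
  (12 − 11.231)²/11.231 = 0.0527
  (8 − 8.769)²/8.769 = 0.0674
  (7 − 11.231)²/11.231 = 1.5939
  (13 − 8.769)²/8.769 = 2.0414
  (9 − 12.354)²/12.354 = 0.9106
  (13 − 9.646)²/9.646 = 1.1662
χ² = 1.2163 + 1.5577 + 0.0527 + 0.0674 + 1.5939 + 2.0414 + 0.9106 + 1.1662 = 8.61

8.61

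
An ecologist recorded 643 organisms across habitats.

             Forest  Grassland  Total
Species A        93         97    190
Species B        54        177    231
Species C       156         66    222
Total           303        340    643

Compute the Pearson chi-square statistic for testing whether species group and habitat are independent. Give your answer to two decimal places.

100.27

Grand total N = 643.
Expected counts (row total × column total / N):
  Species A, Forest: 190×303/643 = 89.533
  Species A, Grassland: 190×340/643 = 100.467
  Species B, Forest: 231×303/643 = 108.854
  Species B, Grassland: 231×340/643 = 122.146
  Species C, Forest: 222×303/643 = 104.613
  Species C, Grassland: 222×340/643 = 117.387
Contributions (O − E)²/E:
  (93 − 89.533)²/89.533 = 0.1343
  (97 − 100.467)²/100.467 = 0.1196
  (54 − 108.854)²/108.854 = 27.6422
  (177 − 122.146)²/122.146 = 24.6341
  (156 − 104.613)²/104.613 = 25.2418
  (66 − 117.387)²/117.387 = 22.4950
χ² = 0.1343 + 0.1196 + 27.6422 + 24.6341 + 25.2418 + 22.4950 = 100.27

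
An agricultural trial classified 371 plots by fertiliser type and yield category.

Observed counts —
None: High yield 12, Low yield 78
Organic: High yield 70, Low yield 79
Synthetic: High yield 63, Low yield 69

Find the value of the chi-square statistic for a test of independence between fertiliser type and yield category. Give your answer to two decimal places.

Row totals: 90, 149, 132. Column totals: 145, 226. Grand total N = 371.
Expected counts (row total × column total / N):
  None, High yield: 90×145/371 = 35.1752
  None, Low yield: 90×226/371 = 54.8248
  Organic, High yield: 149×145/371 = 58.2345
  Organic, Low yield: 149×226/371 = 90.7655
  Synthetic, High yield: 132×145/371 = 51.5903
  Synthetic, Low yield: 132×226/371 = 80.4097
Contributions (O − E)²/E:
  (12 − 35.1752)²/35.1752 = 15.2690
  (78 − 54.8248)²/54.8248 = 9.7965
  (70 − 58.2345)²/58.2345 = 2.3771
  (79 − 90.7655)²/90.7655 = 1.5251
  (63 − 51.5903)²/51.5903 = 2.5234
  (69 − 80.4097)²/80.4097 = 1.6190
χ² = 15.2690 + 9.7965 + 2.3771 + 1.5251 + 2.5234 + 1.6190 = 33.11

33.11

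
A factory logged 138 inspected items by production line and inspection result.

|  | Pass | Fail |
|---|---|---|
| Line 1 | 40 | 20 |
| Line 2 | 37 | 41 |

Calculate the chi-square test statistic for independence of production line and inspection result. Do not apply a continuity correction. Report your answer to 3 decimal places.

5.085

Row totals: 60, 78. Column totals: 77, 61. Grand total N = 138.
Expected counts (row total × column total / N):
  Line 1, Pass: 60×77/138 = 33.4783
  Line 1, Fail: 60×61/138 = 26.5217
  Line 2, Pass: 78×77/138 = 43.5217
  Line 2, Fail: 78×61/138 = 34.4783
Contributions (O − E)²/E:
  (40 − 33.4783)²/33.4783 = 1.2705
  (20 − 26.5217)²/26.5217 = 1.6037
  (37 − 43.5217)²/43.5217 = 0.9773
  (41 − 34.4783)²/34.4783 = 1.2336
χ² = 1.2705 + 1.6037 + 0.9773 + 1.2336 = 5.085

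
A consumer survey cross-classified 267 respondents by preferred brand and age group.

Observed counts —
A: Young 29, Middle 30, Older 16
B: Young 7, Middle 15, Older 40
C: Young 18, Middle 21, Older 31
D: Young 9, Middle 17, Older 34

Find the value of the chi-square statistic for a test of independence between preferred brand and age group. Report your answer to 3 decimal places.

Row totals: 75, 62, 70, 60. Column totals: 63, 83, 121. Grand total N = 267.
Expected counts (row total × column total / N):
  A, Young: 75×63/267 = 17.6966
  A, Middle: 75×83/267 = 23.3146
  A, Older: 75×121/267 = 33.9888
  B, Young: 62×63/267 = 14.6292
  B, Middle: 62×83/267 = 19.2734
  B, Older: 62×121/267 = 28.0974
  C, Young: 70×63/267 = 16.5169
  C, Middle: 70×83/267 = 21.7603
  C, Older: 70×121/267 = 31.7228
  D, Young: 60×63/267 = 14.1573
  D, Middle: 60×83/267 = 18.6517
  D, Older: 60×121/267 = 27.1910
Contributions (O − E)²/E:
  (29 − 17.6966)²/17.6966 = 7.2199
  (30 − 23.3146)²/23.3146 = 1.9170
  (16 − 33.9888)²/33.9888 = 9.5207
  (7 − 14.6292)²/14.6292 = 3.9787
  (15 − 19.2734)²/19.2734 = 0.9475
  (40 − 28.0974)²/28.0974 = 5.0422
  (18 − 16.5169)²/16.5169 = 0.1332
  (21 − 21.7603)²/21.7603 = 0.0266
  (31 − 31.7228)²/31.7228 = 0.0165
  (9 − 14.1573)²/14.1573 = 1.8787
  (17 − 18.6517)²/18.6517 = 0.1463
  (34 − 27.1910)²/27.1910 = 1.7051
χ² = 7.2199 + 1.9170 + 9.5207 + 3.9787 + 0.9475 + 5.0422 + 0.1332 + 0.0266 + 0.0165 + 1.8787 + 0.1463 + 1.7051 = 32.532

32.532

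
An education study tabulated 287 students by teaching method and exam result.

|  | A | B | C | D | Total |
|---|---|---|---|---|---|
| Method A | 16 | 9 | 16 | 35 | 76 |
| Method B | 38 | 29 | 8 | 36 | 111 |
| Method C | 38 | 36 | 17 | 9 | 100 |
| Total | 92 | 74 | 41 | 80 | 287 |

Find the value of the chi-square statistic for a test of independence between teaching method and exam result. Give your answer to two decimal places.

Grand total N = 287.
Expected counts (row total × column total / N):
  Method A, A: 76×92/287 = 24.362
  Method A, B: 76×74/287 = 19.596
  Method A, C: 76×41/287 = 10.857
  Method A, D: 76×80/287 = 21.185
  Method B, A: 111×92/287 = 35.582
  Method B, B: 111×74/287 = 28.620
  Method B, C: 111×41/287 = 15.857
  Method B, D: 111×80/287 = 30.941
  Method C, A: 100×92/287 = 32.056
  Method C, B: 100×74/287 = 25.784
  Method C, C: 100×41/287 = 14.286
  Method C, D: 100×80/287 = 27.875
Contributions (O − E)²/E:
  (16 − 24.362)²/24.362 = 2.8702
  (9 − 19.596)²/19.596 = 5.7295
  (16 − 10.857)²/10.857 = 2.4363
  (35 − 21.185)²/21.185 = 9.0089
  (38 − 35.582)²/35.582 = 0.1643
  (29 − 28.620)²/28.620 = 0.0050
  (8 − 15.857)²/15.857 = 3.8931
  (36 − 30.941)²/30.941 = 0.8272
  (38 − 32.056)²/32.056 = 1.1022
  (36 − 25.784)²/25.784 = 4.0477
  (17 − 14.286)²/14.286 = 0.5156
  (9 − 27.875)²/27.875 = 12.7808
χ² = 2.8702 + 5.7295 + 2.4363 + 9.0089 + 0.1643 + 0.0050 + 3.8931 + 0.8272 + 1.1022 + 4.0477 + 0.5156 + 12.7808 = 43.38

43.38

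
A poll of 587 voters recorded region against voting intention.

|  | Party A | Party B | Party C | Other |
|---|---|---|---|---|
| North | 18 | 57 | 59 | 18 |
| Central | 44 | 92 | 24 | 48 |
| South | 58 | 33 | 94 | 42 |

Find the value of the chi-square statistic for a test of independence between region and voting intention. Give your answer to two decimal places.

85.36

Row totals: 152, 208, 227. Column totals: 120, 182, 177, 108. Grand total N = 587.
Expected counts (row total × column total / N):
  North, Party A: 152×120/587 = 31.073
  North, Party B: 152×182/587 = 47.128
  North, Party C: 152×177/587 = 45.833
  North, Other: 152×108/587 = 27.966
  Central, Party A: 208×120/587 = 42.521
  Central, Party B: 208×182/587 = 64.491
  Central, Party C: 208×177/587 = 62.719
  Central, Other: 208×108/587 = 38.269
  South, Party A: 227×120/587 = 46.405
  South, Party B: 227×182/587 = 70.382
  South, Party C: 227×177/587 = 68.448
  South, Other: 227×108/587 = 41.765
Contributions (O − E)²/E:
  (18 − 31.073)²/31.073 = 5.5001
  (57 − 47.128)²/47.128 = 2.0679
  (59 − 45.833)²/45.833 = 3.7826
  (18 − 27.966)²/27.966 = 3.5515
  (44 − 42.521)²/42.521 = 0.0514
  (92 − 64.491)²/64.491 = 11.7341
  (24 − 62.719)²/62.719 = 23.9028
  (48 − 38.269)²/38.269 = 2.4744
  (58 − 46.405)²/46.405 = 2.8972
  (33 − 70.382)²/70.382 = 19.8547
  (94 − 68.448)²/68.448 = 9.5387
  (42 − 41.765)²/41.765 = 0.0013
χ² = 5.5001 + 2.0679 + 3.7826 + 3.5515 + 0.0514 + 11.7341 + 23.9028 + 2.4744 + 2.8972 + 19.8547 + 9.5387 + 0.0013 = 85.36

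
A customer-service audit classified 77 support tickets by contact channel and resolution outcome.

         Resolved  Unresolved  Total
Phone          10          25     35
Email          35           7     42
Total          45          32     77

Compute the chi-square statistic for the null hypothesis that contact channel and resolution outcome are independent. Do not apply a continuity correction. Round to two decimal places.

Grand total N = 77.
Expected counts (row total × column total / N):
  Phone, Resolved: 35×45/77 = 20.4545
  Phone, Unresolved: 35×32/77 = 14.5455
  Email, Resolved: 42×45/77 = 24.5455
  Email, Unresolved: 42×32/77 = 17.4545
Contributions (O − E)²/E:
  (10 − 20.4545)²/20.4545 = 5.3434
  (25 − 14.5455)²/14.5455 = 7.5141
  (35 − 24.5455)²/24.5455 = 4.4528
  (7 − 17.4545)²/17.4545 = 6.2618
χ² = 5.3434 + 7.5141 + 4.4528 + 6.2618 = 23.57

23.57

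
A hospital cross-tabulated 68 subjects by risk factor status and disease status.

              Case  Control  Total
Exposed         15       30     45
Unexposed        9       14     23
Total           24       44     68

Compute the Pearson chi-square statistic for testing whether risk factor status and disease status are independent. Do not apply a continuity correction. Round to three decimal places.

0.224

Grand total N = 68.
Expected counts (row total × column total / N):
  Exposed, Case: 45×24/68 = 15.8824
  Exposed, Control: 45×44/68 = 29.1176
  Unexposed, Case: 23×24/68 = 8.1176
  Unexposed, Control: 23×44/68 = 14.8824
Contributions (O − E)²/E:
  (15 − 15.8824)²/15.8824 = 0.0490
  (30 − 29.1176)²/29.1176 = 0.0267
  (9 − 8.1176)²/8.1176 = 0.0959
  (14 − 14.8824)²/14.8824 = 0.0523
χ² = 0.0490 + 0.0267 + 0.0959 + 0.0523 = 0.224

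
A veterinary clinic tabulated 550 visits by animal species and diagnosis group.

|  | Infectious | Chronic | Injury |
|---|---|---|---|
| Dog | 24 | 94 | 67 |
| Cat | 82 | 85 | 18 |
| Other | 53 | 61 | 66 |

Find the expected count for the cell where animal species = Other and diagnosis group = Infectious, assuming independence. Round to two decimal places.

52.04

Row total (Other) = 180; column total (Infectious) = 159; grand total N = 550.
Expected count = (row total × column total) / N = 180 × 159 / 550 = 52.04.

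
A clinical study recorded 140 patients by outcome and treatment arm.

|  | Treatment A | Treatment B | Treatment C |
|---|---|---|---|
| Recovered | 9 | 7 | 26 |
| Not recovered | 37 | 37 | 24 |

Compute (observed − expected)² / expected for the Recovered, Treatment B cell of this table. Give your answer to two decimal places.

2.91

Row total (Recovered) = 42; column total (Treatment B) = 44; N = 140.
Expected count E = 42 × 44 / 140 = 13.200.
Contribution = (O − E)²/E = (7 − 13.200)² / 13.200 = 2.91.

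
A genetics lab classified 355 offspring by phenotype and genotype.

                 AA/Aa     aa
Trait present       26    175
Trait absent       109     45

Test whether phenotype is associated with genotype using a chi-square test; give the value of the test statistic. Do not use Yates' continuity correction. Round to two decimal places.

Row totals: 201, 154. Column totals: 135, 220. Grand total N = 355.
Expected counts (row total × column total / N):
  Trait present, AA/Aa: 201×135/355 = 76.4366
  Trait present, aa: 201×220/355 = 124.5634
  Trait absent, AA/Aa: 154×135/355 = 58.5634
  Trait absent, aa: 154×220/355 = 95.4366
Contributions (O − E)²/E:
  (26 − 76.4366)²/76.4366 = 33.2805
  (175 − 124.5634)²/124.5634 = 20.4221
  (109 − 58.5634)²/58.5634 = 43.4376
  (45 − 95.4366)²/95.4366 = 26.6549
χ² = 33.2805 + 20.4221 + 43.4376 + 26.6549 = 123.80

123.80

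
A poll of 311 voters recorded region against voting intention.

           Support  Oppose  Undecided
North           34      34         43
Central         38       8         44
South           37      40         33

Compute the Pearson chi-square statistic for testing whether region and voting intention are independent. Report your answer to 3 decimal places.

21.942

Row totals: 111, 90, 110. Column totals: 109, 82, 120. Grand total N = 311.
Expected counts (row total × column total / N):
  North, Support: 111×109/311 = 38.9035
  North, Oppose: 111×82/311 = 29.2669
  North, Undecided: 111×120/311 = 42.8296
  Central, Support: 90×109/311 = 31.5434
  Central, Oppose: 90×82/311 = 23.7299
  Central, Undecided: 90×120/311 = 34.7267
  South, Support: 110×109/311 = 38.5531
  South, Oppose: 110×82/311 = 29.0032
  South, Undecided: 110×120/311 = 42.4437
Contributions (O − E)²/E:
  (34 − 38.9035)²/38.9035 = 0.6181
  (34 − 29.2669)²/29.2669 = 0.7654
  (43 − 42.8296)²/42.8296 = 0.0007
  (38 − 31.5434)²/31.5434 = 1.3216
  (8 − 23.7299)²/23.7299 = 10.4269
  (44 − 34.7267)²/34.7267 = 2.4763
  (37 − 38.5531)²/38.5531 = 0.0626
  (40 − 29.0032)²/29.0032 = 4.1695
  (33 − 42.4437)²/42.4437 = 2.1012
χ² = 0.6181 + 0.7654 + 0.0007 + 1.3216 + 10.4269 + 2.4763 + 0.0626 + 4.1695 + 2.1012 = 21.942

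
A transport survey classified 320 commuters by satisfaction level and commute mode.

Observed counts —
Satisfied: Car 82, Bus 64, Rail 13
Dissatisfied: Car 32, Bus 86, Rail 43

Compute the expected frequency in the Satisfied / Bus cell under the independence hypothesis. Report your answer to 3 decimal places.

74.531

Row total (Satisfied) = 159; column total (Bus) = 150; grand total N = 320.
Expected count = (row total × column total) / N = 159 × 150 / 320 = 74.531.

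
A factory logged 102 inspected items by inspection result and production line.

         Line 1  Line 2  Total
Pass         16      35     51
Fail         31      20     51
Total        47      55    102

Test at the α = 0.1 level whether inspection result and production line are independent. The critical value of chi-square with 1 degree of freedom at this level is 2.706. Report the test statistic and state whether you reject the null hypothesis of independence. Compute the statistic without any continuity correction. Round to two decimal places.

Grand total N = 102.
Expected counts (row total × column total / N):
  Pass, Line 1: 51×47/102 = 23.500
  Pass, Line 2: 51×55/102 = 27.500
  Fail, Line 1: 51×47/102 = 23.500
  Fail, Line 2: 51×55/102 = 27.500
Contributions (O − E)²/E:
  (16 − 23.500)²/23.500 = 2.3936
  (35 − 27.500)²/27.500 = 2.0455
  (31 − 23.500)²/23.500 = 2.3936
  (20 − 27.500)²/27.500 = 2.0455
χ² = 2.3936 + 2.0455 + 2.3936 + 2.0455 = 8.88
df = (2−1)(2−1) = 1. Since 8.88 > 2.706, reject the null hypothesis of independence at α = 0.1.

8.88; reject H₀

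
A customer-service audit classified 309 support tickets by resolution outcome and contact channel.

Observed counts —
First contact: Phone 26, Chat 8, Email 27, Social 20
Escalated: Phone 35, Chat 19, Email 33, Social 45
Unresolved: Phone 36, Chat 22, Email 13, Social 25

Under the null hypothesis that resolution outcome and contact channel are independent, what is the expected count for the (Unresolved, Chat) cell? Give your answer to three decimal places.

Row total (Unresolved) = 96; column total (Chat) = 49; grand total N = 309.
Expected count = (row total × column total) / N = 96 × 49 / 309 = 15.223.

15.223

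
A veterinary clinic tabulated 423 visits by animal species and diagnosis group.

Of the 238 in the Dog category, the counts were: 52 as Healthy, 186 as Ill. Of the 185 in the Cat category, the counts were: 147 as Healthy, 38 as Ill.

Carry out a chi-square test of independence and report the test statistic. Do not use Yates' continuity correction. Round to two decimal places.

138.67

Row totals: 238, 185. Column totals: 199, 224. Grand total N = 423.
Expected counts (row total × column total / N):
  Dog, Healthy: 238×199/423 = 111.967
  Dog, Ill: 238×224/423 = 126.033
  Cat, Healthy: 185×199/423 = 87.033
  Cat, Ill: 185×224/423 = 97.967
Contributions (O − E)²/E:
  (52 − 111.967)²/111.967 = 32.1170
  (186 − 126.033)²/126.033 = 28.5325
  (147 − 87.033)²/87.033 = 41.3181
  (38 − 97.967)²/97.967 = 36.7067
χ² = 32.1170 + 28.5325 + 41.3181 + 36.7067 = 138.67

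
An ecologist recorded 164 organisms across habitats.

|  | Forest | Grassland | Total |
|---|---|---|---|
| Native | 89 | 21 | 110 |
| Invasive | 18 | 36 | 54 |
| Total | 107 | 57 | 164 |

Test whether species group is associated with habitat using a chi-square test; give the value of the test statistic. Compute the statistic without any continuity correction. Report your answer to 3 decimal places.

Grand total N = 164.
Expected counts (row total × column total / N):
  Native, Forest: 110×107/164 = 71.7683
  Native, Grassland: 110×57/164 = 38.2317
  Invasive, Forest: 54×107/164 = 35.2317
  Invasive, Grassland: 54×57/164 = 18.7683
Contributions (O − E)²/E:
  (89 − 71.7683)²/71.7683 = 4.1374
  (21 − 38.2317)²/38.2317 = 7.7666
  (18 − 35.2317)²/35.2317 = 8.4280
  (36 − 18.7683)²/18.7683 = 15.8209
χ² = 4.1374 + 7.7666 + 8.4280 + 15.8209 = 36.153

36.153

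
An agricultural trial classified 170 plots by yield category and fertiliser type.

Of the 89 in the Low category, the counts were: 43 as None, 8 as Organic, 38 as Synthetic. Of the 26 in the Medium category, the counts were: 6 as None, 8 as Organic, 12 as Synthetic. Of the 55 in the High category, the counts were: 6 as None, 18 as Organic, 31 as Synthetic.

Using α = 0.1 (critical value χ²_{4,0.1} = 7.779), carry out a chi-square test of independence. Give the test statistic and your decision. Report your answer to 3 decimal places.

28.222; reject H₀

Row totals: 89, 26, 55. Column totals: 55, 34, 81. Grand total N = 170.
Expected counts (row total × column total / N):
  Low, None: 89×55/170 = 28.79412
  Low, Organic: 89×34/170 = 17.80000
  Low, Synthetic: 89×81/170 = 42.40588
  Medium, None: 26×55/170 = 8.41176
  Medium, Organic: 26×34/170 = 5.20000
  Medium, Synthetic: 26×81/170 = 12.38824
  High, None: 55×55/170 = 17.79412
  High, Organic: 55×34/170 = 11.00000
  High, Synthetic: 55×81/170 = 26.20588
Contributions (O − E)²/E:
  (43 − 28.79412)²/28.79412 = 7.0086
  (8 − 17.80000)²/17.80000 = 5.3955
  (38 − 42.40588)²/42.40588 = 0.4578
  (6 − 8.41176)²/8.41176 = 0.6915
  (8 − 5.20000)²/5.20000 = 1.5077
  (12 − 12.38824)²/12.38824 = 0.0122
  (6 − 17.79412)²/17.79412 = 7.8173
  (18 − 11.00000)²/11.00000 = 4.4545
  (31 − 26.20588)²/26.20588 = 0.8770
χ² = 7.0086 + 5.3955 + 0.4578 + 0.6915 + 1.5077 + 0.0122 + 7.8173 + 4.4545 + 0.8770 = 28.222
df = (3−1)(3−1) = 4. Since 28.222 > 7.779, reject the null hypothesis of independence at α = 0.1.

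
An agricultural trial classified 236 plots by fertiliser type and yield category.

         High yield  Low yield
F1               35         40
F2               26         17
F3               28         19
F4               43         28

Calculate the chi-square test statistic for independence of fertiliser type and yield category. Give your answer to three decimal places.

Row totals: 75, 43, 47, 71. Column totals: 132, 104. Grand total N = 236.
Expected counts (row total × column total / N):
  F1, High yield: 75×132/236 = 41.94915
  F1, Low yield: 75×104/236 = 33.05085
  F2, High yield: 43×132/236 = 24.05085
  F2, Low yield: 43×104/236 = 18.94915
  F3, High yield: 47×132/236 = 26.28814
  F3, Low yield: 47×104/236 = 20.71186
  F4, High yield: 71×132/236 = 39.71186
  F4, Low yield: 71×104/236 = 31.28814
Contributions (O − E)²/E:
  (35 − 41.94915)²/41.94915 = 1.1512
  (40 − 33.05085)²/33.05085 = 1.4611
  (26 − 24.05085)²/24.05085 = 0.1580
  (17 − 18.94915)²/18.94915 = 0.2005
  (28 − 26.28814)²/26.28814 = 0.1115
  (19 − 20.71186)²/20.71186 = 0.1415
  (43 − 39.71186)²/39.71186 = 0.2723
  (28 − 31.28814)²/31.28814 = 0.3456
χ² = 1.1512 + 1.4611 + 0.1580 + 0.2005 + 0.1115 + 0.1415 + 0.2723 + 0.3456 = 3.842

3.842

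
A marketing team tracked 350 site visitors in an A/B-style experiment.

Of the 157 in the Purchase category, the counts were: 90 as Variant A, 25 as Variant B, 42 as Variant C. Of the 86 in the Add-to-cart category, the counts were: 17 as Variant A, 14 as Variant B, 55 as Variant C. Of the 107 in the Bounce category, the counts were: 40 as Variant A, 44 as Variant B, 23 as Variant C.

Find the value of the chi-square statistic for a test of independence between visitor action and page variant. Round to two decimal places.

Row totals: 157, 86, 107. Column totals: 147, 83, 120. Grand total N = 350.
Expected counts (row total × column total / N):
  Purchase, Variant A: 157×147/350 = 65.940
  Purchase, Variant B: 157×83/350 = 37.231
  Purchase, Variant C: 157×120/350 = 53.829
  Add-to-cart, Variant A: 86×147/350 = 36.120
  Add-to-cart, Variant B: 86×83/350 = 20.394
  Add-to-cart, Variant C: 86×120/350 = 29.486
  Bounce, Variant A: 107×147/350 = 44.940
  Bounce, Variant B: 107×83/350 = 25.374
  Bounce, Variant C: 107×120/350 = 36.686
Contributions (O − E)²/E:
  (90 − 65.940)²/65.940 = 8.7789
  (25 − 37.231)²/37.231 = 4.0181
  (42 − 53.829)²/53.829 = 2.5994
  (17 − 36.120)²/36.120 = 10.1211
  (14 − 20.394)²/20.394 = 2.0047
  (55 − 29.486)²/29.486 = 22.0771
  (40 − 44.940)²/44.940 = 0.5430
  (44 − 25.374)²/25.374 = 13.6726
  (23 − 36.686)²/36.686 = 5.1057
χ² = 8.7789 + 4.0181 + 2.5994 + 10.1211 + 2.0047 + 22.0771 + 0.5430 + 13.6726 + 5.1057 = 68.92

68.92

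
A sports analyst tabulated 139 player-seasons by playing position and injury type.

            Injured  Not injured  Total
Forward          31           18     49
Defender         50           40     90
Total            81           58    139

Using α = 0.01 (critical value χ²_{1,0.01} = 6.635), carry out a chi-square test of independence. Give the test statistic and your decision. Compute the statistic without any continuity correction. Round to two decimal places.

0.78; fail to reject H₀

Grand total N = 139.
Expected counts (row total × column total / N):
  Forward, Injured: 49×81/139 = 28.554
  Forward, Not injured: 49×58/139 = 20.446
  Defender, Injured: 90×81/139 = 52.446
  Defender, Not injured: 90×58/139 = 37.554
Contributions (O − E)²/E:
  (31 − 28.554)²/28.554 = 0.2095
  (18 − 20.446)²/20.446 = 0.2926
  (50 − 52.446)²/52.446 = 0.1141
  (40 − 37.554)²/37.554 = 0.1593
χ² = 0.2095 + 0.2926 + 0.1141 + 0.1593 = 0.78
df = (2−1)(2−1) = 1. Since 0.78 < 6.635, fail to reject the null hypothesis of independence at α = 0.01.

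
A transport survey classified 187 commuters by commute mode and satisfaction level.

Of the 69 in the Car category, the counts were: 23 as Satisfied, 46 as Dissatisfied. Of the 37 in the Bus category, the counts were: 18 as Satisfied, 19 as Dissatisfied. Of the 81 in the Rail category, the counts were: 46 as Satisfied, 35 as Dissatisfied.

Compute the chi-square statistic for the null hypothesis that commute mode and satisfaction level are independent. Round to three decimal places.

8.324

Row totals: 69, 37, 81. Column totals: 87, 100. Grand total N = 187.
Expected counts (row total × column total / N):
  Car, Satisfied: 69×87/187 = 32.1016
  Car, Dissatisfied: 69×100/187 = 36.8984
  Bus, Satisfied: 37×87/187 = 17.2139
  Bus, Dissatisfied: 37×100/187 = 19.7861
  Rail, Satisfied: 81×87/187 = 37.6845
  Rail, Dissatisfied: 81×100/187 = 43.3155
Contributions (O − E)²/E:
  (23 − 32.1016)²/32.1016 = 2.5805
  (46 − 36.8984)²/36.8984 = 2.2451
  (18 − 17.2139)²/17.2139 = 0.0359
  (19 − 19.7861)²/19.7861 = 0.0312
  (46 − 37.6845)²/37.6845 = 1.8349
  (35 − 43.3155)²/43.3155 = 1.5964
χ² = 2.5805 + 2.2451 + 0.0359 + 0.0312 + 1.8349 + 1.5964 = 8.324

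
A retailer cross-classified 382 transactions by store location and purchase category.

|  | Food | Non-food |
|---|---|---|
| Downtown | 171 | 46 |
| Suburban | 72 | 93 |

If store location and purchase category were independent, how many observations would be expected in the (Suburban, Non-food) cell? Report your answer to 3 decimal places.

Row total (Suburban) = 165; column total (Non-food) = 139; grand total N = 382.
Expected count = (row total × column total) / N = 165 × 139 / 382 = 60.039.

60.039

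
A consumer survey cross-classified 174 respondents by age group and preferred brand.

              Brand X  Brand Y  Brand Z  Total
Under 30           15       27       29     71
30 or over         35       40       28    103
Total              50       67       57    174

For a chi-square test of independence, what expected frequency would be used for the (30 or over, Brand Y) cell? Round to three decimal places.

Row total (30 or over) = 103; column total (Brand Y) = 67; grand total N = 174.
Expected count = (row total × column total) / N = 103 × 67 / 174 = 39.661.

39.661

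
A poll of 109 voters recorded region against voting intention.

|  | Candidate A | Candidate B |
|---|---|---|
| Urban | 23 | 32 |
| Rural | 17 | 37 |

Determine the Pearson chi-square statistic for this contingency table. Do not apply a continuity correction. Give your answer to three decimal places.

Row totals: 55, 54. Column totals: 40, 69. Grand total N = 109.
Expected counts (row total × column total / N):
  Urban, Candidate A: 55×40/109 = 20.1835
  Urban, Candidate B: 55×69/109 = 34.8165
  Rural, Candidate A: 54×40/109 = 19.8165
  Rural, Candidate B: 54×69/109 = 34.1835
Contributions (O − E)²/E:
  (23 − 20.1835)²/20.1835 = 0.3930
  (32 − 34.8165)²/34.8165 = 0.2278
  (17 − 19.8165)²/19.8165 = 0.4003
  (37 − 34.1835)²/34.1835 = 0.2321
χ² = 0.3930 + 0.2278 + 0.4003 + 0.2321 = 1.253

1.253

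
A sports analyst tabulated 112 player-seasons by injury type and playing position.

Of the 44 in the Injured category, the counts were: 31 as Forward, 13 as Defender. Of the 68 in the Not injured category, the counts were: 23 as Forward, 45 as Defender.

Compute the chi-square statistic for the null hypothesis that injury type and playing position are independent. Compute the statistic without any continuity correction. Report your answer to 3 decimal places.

Row totals: 44, 68. Column totals: 54, 58. Grand total N = 112.
Expected counts (row total × column total / N):
  Injured, Forward: 44×54/112 = 21.2143
  Injured, Defender: 44×58/112 = 22.7857
  Not injured, Forward: 68×54/112 = 32.7857
  Not injured, Defender: 68×58/112 = 35.2143
Contributions (O − E)²/E:
  (31 − 21.2143)²/21.2143 = 4.5139
  (13 − 22.7857)²/22.7857 = 4.2026
  (23 − 32.7857)²/32.7857 = 2.9208
  (45 − 35.2143)²/35.2143 = 2.7193
χ² = 4.5139 + 4.2026 + 2.9208 + 2.7193 = 14.357

14.357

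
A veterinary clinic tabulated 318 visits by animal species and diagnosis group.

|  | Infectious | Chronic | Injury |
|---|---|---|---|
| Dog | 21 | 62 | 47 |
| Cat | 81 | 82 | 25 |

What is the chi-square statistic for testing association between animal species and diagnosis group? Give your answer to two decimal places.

35.39

Row totals: 130, 188. Column totals: 102, 144, 72. Grand total N = 318.
Expected counts (row total × column total / N):
  Dog, Infectious: 130×102/318 = 41.698
  Dog, Chronic: 130×144/318 = 58.868
  Dog, Injury: 130×72/318 = 29.434
  Cat, Infectious: 188×102/318 = 60.302
  Cat, Chronic: 188×144/318 = 85.132
  Cat, Injury: 188×72/318 = 42.566
Contributions (O − E)²/E:
  (21 − 41.698)²/41.698 = 10.2740
  (62 − 58.868)²/58.868 = 0.1666
  (47 − 29.434)²/29.434 = 10.4833
  (81 − 60.302)²/60.302 = 7.1044
  (82 − 85.132)²/85.132 = 0.1152
  (25 − 42.566)²/42.566 = 7.2491
χ² = 10.2740 + 0.1666 + 10.4833 + 7.1044 + 0.1152 + 7.2491 = 35.39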